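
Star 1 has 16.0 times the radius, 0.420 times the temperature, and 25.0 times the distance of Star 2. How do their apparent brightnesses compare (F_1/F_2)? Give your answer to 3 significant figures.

L_1/L_2 = (R_1/R_2)²(T_1/T_2)⁴ = (16.0)² × (0.420)⁴ = 7.966.
F_1/F_2 = (L_1/L_2)/(d_1/d_2)² = 7.966 / (25.0)² = 0.01275.

0.0127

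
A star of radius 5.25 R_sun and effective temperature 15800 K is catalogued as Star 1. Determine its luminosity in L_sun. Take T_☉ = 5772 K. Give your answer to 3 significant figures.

L/L_☉ = (R/R_☉)² (T/T_☉)⁴ = (5.25)² × (15800/5772)⁴
       = 27.56 × (2.737)⁴ = 27.56 × 56.15 = 1548.

1.55×10^3 L_sun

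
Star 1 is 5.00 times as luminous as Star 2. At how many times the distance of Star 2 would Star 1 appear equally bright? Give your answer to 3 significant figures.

Equal flux requires L_1/d_1² = L_2/d_2², so d_1/d_2 = √(L_1/L_2)
= √(5.00) = 2.236.

2.24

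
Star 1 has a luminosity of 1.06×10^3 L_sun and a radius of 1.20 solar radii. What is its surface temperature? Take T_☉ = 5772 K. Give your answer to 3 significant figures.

3.01×10^4 K

T/T_☉ = (L/L_☉)^(1/4) / (R/R_☉)^(1/2)
T = 5772 × (1.06×10^3)^(1/4) / √(1.20) = 5772 × 5.706 / 1.095 = 3.007×10^4 K.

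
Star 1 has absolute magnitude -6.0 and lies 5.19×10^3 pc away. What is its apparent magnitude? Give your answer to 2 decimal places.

m = M + 5 log₁₀(d/10 pc) = -6.0 + 5 log₁₀(5.19×10^3/10)
  = -6.0 + 5 × 2.715 = -6.0 + 13.58 = 7.58.

7.58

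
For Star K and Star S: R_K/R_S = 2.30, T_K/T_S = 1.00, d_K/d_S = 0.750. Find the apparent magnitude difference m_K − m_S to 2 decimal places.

-2.43

L_K/L_S = (2.30)²(1.00)⁴ = 5.290.
F_K/F_S = (L_K/L_S)/(d_K/d_S)² = 5.290/0.5625 = 9.404.
m_K − m_S = −2.5 log₁₀(9.404) = -2.43.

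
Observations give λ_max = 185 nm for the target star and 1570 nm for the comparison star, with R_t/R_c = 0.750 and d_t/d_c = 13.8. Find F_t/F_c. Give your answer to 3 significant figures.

Wien's law: T_t/T_c = λ_c/λ_t = 1570/185 = 8.486.
L_t/L_c = (R_t/R_c)²(T_t/T_c)⁴ = (0.750)²(8.486)⁴ = 2918.
F_t/F_c = (L_t/L_c)/(d_t/d_c)² = 2918/(13.8)² = 15.32.

15.3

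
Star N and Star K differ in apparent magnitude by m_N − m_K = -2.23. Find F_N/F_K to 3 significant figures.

F_N/F_K = 10^(−(m_N − m_K)/2.5) = 10^(2.23/2.5) = 10^0.892 = 7.798.

7.80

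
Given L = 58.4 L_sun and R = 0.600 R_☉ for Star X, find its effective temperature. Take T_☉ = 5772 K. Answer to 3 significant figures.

2.06×10^4 K

T/T_☉ = (L/L_☉)^(1/4) / (R/R_☉)^(1/2)
T = 5772 × (58.4)^(1/4) / √(0.600) = 5772 × 2.764 / 0.7746 = 2.060×10^4 K.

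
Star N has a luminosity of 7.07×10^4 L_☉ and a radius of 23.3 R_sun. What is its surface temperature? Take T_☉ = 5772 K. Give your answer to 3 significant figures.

1.95×10^4 K

T/T_☉ = (L/L_☉)^(1/4) / (R/R_☉)^(1/2)
T = 5772 × (7.07×10^4)^(1/4) / √(23.3) = 5772 × 16.31 / 4.827 = 1.950×10^4 K.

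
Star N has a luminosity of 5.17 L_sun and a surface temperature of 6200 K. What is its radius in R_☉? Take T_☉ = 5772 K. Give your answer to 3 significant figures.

R/R_☉ = √(L/L_☉) / (T/T_☉)² = √(5.17) / (1.074)²
       = 2.274 / 1.154 = 1.971.

1.97 R_☉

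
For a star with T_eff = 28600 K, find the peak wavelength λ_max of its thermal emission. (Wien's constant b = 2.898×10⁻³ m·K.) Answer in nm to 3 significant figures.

101 nm

λ_max = b/T = 2.898×10⁻³ / 28600 = 1.01×10^-7 m = 101.3 nm.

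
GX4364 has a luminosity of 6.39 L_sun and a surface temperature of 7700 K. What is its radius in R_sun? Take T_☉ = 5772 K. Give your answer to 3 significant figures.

R/R_☉ = √(L/L_☉) / (T/T_☉)² = √(6.39) / (1.334)²
       = 2.528 / 1.780 = 1.420.

1.42 R_sun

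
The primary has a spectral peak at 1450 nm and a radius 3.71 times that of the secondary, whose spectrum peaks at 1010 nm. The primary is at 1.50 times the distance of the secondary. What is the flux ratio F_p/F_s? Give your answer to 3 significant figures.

1.44

Wien's law: T_p/T_s = λ_s/λ_p = 1010/1450 = 0.6966.
L_p/L_s = (R_p/R_s)²(T_p/T_s)⁴ = (3.71)²(0.6966)⁴ = 3.240.
F_p/F_s = (L_p/L_s)/(d_p/d_s)² = 3.240/(1.50)² = 1.440.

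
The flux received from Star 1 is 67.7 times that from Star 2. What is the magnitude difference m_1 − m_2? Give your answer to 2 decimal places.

m_1 − m_2 = −2.5 log₁₀(F_1/F_2) = −2.5 log₁₀(67.7) = −2.5 × (1.831) = -4.576.

-4.58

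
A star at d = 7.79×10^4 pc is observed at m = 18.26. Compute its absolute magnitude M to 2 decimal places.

M = m − 5 log₁₀(d/10 pc) = 18.26 − 5 log₁₀(7.79×10^4/10)
  = 18.26 − 5 × 3.892 = 18.26 − 19.46 = -1.20.

-1.20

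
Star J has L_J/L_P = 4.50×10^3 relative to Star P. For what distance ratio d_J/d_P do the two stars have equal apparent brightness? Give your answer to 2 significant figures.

Equal flux requires L_J/d_J² = L_P/d_P², so d_J/d_P = √(L_J/L_P)
= √(4.50×10^3) = 67.08.

67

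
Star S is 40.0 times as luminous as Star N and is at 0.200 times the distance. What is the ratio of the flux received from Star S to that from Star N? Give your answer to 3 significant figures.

1.00×10^3

F = L/(4πd²), so F_S/F_N = (L_S/L_N) / (d_S/d_N)²
= 40.0 / (0.200)² = 40.0 / 0.04000 = 1000.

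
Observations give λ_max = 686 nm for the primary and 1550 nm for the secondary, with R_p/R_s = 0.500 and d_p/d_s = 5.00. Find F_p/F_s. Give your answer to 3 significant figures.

0.261

Wien's law: T_p/T_s = λ_s/λ_p = 1550/686 = 2.259.
L_p/L_s = (R_p/R_s)²(T_p/T_s)⁴ = (0.500)²(2.259)⁴ = 6.516.
F_p/F_s = (L_p/L_s)/(d_p/d_s)² = 6.516/(5.00)² = 0.2606.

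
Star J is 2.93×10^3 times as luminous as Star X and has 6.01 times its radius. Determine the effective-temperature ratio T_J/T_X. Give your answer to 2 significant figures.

L ∝ R²T⁴ gives T ∝ (L/R²)^(1/4), so
T_J/T_X = (2.93×10^3 / 6.01²)^(1/4) = (81.12)^(1/4) = 3.001.

3.0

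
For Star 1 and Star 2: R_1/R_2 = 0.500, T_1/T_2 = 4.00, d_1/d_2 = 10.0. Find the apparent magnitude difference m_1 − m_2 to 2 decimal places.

L_1/L_2 = (0.500)²(4.00)⁴ = 64.00.
F_1/F_2 = (L_1/L_2)/(d_1/d_2)² = 64.00/100.0 = 0.6400.
m_1 − m_2 = −2.5 log₁₀(0.6400) = 0.48.

0.48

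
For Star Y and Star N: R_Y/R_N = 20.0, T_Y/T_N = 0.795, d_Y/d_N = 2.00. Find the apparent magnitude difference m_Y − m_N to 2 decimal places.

-4.00

L_Y/L_N = (20.0)²(0.795)⁴ = 159.8.
F_Y/F_N = (L_Y/L_N)/(d_Y/d_N)² = 159.8/4.000 = 39.95.
m_Y − m_N = −2.5 log₁₀(39.95) = -4.00.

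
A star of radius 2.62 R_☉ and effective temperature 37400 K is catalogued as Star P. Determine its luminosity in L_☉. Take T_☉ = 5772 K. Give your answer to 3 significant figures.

1.21×10^4 L_☉

L/L_☉ = (R/R_☉)² (T/T_☉)⁴ = (2.62)² × (37400/5772)⁴
       = 6.864 × (6.480)⁴ = 6.864 × 1763 = 1.210×10^4.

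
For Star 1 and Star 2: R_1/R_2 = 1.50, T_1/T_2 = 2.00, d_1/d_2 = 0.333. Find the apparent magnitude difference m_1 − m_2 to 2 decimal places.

L_1/L_2 = (1.50)²(2.00)⁴ = 36.00.
F_1/F_2 = (L_1/L_2)/(d_1/d_2)² = 36.00/0.1109 = 324.6.
m_1 − m_2 = −2.5 log₁₀(324.6) = -6.28.

-6.28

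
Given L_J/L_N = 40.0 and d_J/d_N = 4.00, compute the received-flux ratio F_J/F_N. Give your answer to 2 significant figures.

F = L/(4πd²), so F_J/F_N = (L_J/L_N) / (d_J/d_N)²
= 40.0 / (4.00)² = 40.0 / 16.00 = 2.500.

2.5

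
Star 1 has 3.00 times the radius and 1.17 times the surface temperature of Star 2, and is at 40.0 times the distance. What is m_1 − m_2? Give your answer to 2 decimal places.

4.94

L_1/L_2 = (3.00)²(1.17)⁴ = 16.86.
F_1/F_2 = (L_1/L_2)/(d_1/d_2)² = 16.86/1600 = 0.01054.
m_1 − m_2 = −2.5 log₁₀(0.01054) = 4.94.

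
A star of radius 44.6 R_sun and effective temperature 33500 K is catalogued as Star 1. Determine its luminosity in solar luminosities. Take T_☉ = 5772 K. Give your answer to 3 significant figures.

L/L_☉ = (R/R_☉)² (T/T_☉)⁴ = (44.6)² × (33500/5772)⁴
       = 1989 × (5.804)⁴ = 1989 × 1135 = 2.257×10^6.

2.26×10^6 solar luminosities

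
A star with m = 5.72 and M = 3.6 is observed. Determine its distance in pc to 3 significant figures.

26.5 pc

m − M = 5 log₁₀(d/10 pc)
5.72 − (3.6) = 2.12 = 5 log₁₀(d/10)
d = 10 × 10^(2.12/5) = 10 × 10^0.424 = 26.55 pc.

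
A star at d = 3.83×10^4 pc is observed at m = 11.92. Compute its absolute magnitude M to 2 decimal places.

M = m − 5 log₁₀(d/10 pc) = 11.92 − 5 log₁₀(3.83×10^4/10)
  = 11.92 − 5 × 3.583 = 11.92 − 17.92 = -6.00.

-6.00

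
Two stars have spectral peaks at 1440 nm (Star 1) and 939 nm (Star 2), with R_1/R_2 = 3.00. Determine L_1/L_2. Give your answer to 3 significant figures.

Wien's law gives T ∝ 1/λ_max, so T_1/T_2 = λ_2/λ_1 = 939/1440 = 0.6521.
Then L ∝ R²T⁴ gives L_1/L_2 = (3.00)² × (0.6521)⁴ = 9.000 × 0.1808 = 1.627.

1.63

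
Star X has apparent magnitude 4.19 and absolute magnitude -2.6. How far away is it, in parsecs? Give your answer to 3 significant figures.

m − M = 5 log₁₀(d/10 pc)
4.19 − (-2.6) = 6.79 = 5 log₁₀(d/10)
d = 10 × 10^(6.79/5) = 10 × 10^1.358 = 228.0 pc.

228 pc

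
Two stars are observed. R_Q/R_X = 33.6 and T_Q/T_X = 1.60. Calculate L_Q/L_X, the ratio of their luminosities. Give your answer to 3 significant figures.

7.40×10^3

From the Stefan–Boltzmann law, L ∝ R²T⁴, so
L_Q/L_X = (R_Q/R_X)² (T_Q/T_X)⁴ = (33.6)² × (1.60)⁴ = 1129 × 6.554 = 7399.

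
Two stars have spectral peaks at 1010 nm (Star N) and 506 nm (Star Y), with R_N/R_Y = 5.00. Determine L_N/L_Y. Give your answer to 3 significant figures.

Wien's law gives T ∝ 1/λ_max, so T_N/T_Y = λ_Y/λ_N = 506/1010 = 0.5010.
Then L ∝ R²T⁴ gives L_N/L_Y = (5.00)² × (0.5010)⁴ = 25.00 × 0.06300 = 1.575.

1.57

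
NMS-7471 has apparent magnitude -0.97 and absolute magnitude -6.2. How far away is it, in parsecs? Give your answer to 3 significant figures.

111 pc

m − M = 5 log₁₀(d/10 pc)
-0.97 − (-6.2) = 5.23 = 5 log₁₀(d/10)
d = 10 × 10^(5.23/5) = 10 × 10^1.046 = 111.2 pc.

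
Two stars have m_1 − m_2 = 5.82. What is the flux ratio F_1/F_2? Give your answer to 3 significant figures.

0.00470

F_1/F_2 = 10^(−(m_1 − m_2)/2.5) = 10^(-5.82/2.5) = 10^-2.328 = 0.004699.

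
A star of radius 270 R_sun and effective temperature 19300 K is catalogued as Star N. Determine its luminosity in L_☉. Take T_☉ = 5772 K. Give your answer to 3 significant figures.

9.11×10^6 L_☉

L/L_☉ = (R/R_☉)² (T/T_☉)⁴ = (270)² × (19300/5772)⁴
       = 7.290×10^4 × (3.344)⁴ = 7.290×10^4 × 125.0 = 9.113×10^6.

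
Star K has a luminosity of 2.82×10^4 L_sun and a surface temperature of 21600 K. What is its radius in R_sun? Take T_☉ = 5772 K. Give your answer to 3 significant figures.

12.0 R_sun

R/R_☉ = √(L/L_☉) / (T/T_☉)² = √(2.82×10^4) / (3.742)²
       = 167.9 / 14.00 = 11.99.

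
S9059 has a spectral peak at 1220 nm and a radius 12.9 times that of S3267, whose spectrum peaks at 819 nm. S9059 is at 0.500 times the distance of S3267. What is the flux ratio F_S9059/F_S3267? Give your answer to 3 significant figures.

Wien's law: T_S9059/T_S3267 = λ_S3267/λ_S9059 = 819/1220 = 0.6713.
L_S9059/L_S3267 = (R_S9059/R_S3267)²(T_S9059/T_S3267)⁴ = (12.9)²(0.6713)⁴ = 33.80.
F_S9059/F_S3267 = (L_S9059/L_S3267)/(d_S9059/d_S3267)² = 33.80/(0.500)² = 135.2.

135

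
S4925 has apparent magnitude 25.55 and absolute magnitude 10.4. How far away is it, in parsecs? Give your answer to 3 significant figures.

m − M = 5 log₁₀(d/10 pc)
25.55 − (10.4) = 15.15 = 5 log₁₀(d/10)
d = 10 × 10^(15.15/5) = 10 × 10^3.030 = 1.072×10^4 pc.

1.07×10^4 pc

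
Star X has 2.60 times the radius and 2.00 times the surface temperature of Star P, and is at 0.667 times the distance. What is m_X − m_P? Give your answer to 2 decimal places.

L_X/L_P = (2.60)²(2.00)⁴ = 108.2.
F_X/F_P = (L_X/L_P)/(d_X/d_P)² = 108.2/0.4449 = 243.1.
m_X − m_P = −2.5 log₁₀(243.1) = -5.96.

-5.96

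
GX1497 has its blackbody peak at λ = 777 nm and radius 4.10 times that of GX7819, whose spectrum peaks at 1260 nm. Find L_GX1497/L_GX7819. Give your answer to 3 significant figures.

116

Wien's law gives T ∝ 1/λ_max, so T_GX1497/T_GX7819 = λ_GX7819/λ_GX1497 = 1260/777 = 1.622.
Then L ∝ R²T⁴ gives L_GX1497/L_GX7819 = (4.10)² × (1.622)⁴ = 16.81 × 6.915 = 116.2.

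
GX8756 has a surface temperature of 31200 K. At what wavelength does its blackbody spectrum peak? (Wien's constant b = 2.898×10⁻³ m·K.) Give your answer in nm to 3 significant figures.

92.9 nm

λ_max = b/T = 2.898×10⁻³ / 31200 = 9.29×10^-8 m = 92.88 nm.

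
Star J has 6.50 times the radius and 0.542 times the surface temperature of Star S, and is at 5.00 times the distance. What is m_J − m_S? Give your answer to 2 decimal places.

L_J/L_S = (6.50)²(0.542)⁴ = 3.646.
F_J/F_S = (L_J/L_S)/(d_J/d_S)² = 3.646/25.00 = 0.1458.
m_J − m_S = −2.5 log₁₀(0.1458) = 2.09.

2.09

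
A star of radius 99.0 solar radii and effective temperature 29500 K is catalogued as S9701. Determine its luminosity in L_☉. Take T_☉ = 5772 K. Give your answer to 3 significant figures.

L/L_☉ = (R/R_☉)² (T/T_☉)⁴ = (99.0)² × (29500/5772)⁴
       = 9801 × (5.111)⁴ = 9801 × 682.3 = 6.687×10^6.

6.69×10^6 L_☉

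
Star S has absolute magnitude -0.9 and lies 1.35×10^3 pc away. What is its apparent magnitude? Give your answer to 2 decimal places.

m = M + 5 log₁₀(d/10 pc) = -0.9 + 5 log₁₀(1.35×10^3/10)
  = -0.9 + 5 × 2.130 = -0.9 + 10.65 = 9.75.

9.75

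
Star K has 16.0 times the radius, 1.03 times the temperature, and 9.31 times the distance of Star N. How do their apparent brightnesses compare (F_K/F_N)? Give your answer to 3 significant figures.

3.32

L_K/L_N = (R_K/R_N)²(T_K/T_N)⁴ = (16.0)² × (1.03)⁴ = 288.1.
F_K/F_N = (L_K/L_N)/(d_K/d_N)² = 288.1 / (9.31)² = 3.324.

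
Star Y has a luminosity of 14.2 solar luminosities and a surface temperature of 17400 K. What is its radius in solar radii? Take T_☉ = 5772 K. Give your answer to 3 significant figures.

0.415 solar radii

R/R_☉ = √(L/L_☉) / (T/T_☉)² = √(14.2) / (3.015)²
       = 3.768 / 9.088 = 0.4147.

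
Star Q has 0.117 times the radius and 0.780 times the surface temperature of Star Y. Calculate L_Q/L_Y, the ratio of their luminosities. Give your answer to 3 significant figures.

0.00507

From the Stefan–Boltzmann law, L ∝ R²T⁴, so
L_Q/L_Y = (R_Q/R_Y)² (T_Q/T_Y)⁴ = (0.117)² × (0.780)⁴ = 0.01369 × 0.3702 = 0.005067.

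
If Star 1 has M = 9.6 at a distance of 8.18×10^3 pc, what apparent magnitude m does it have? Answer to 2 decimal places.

m = M + 5 log₁₀(d/10 pc) = 9.6 + 5 log₁₀(8.18×10^3/10)
  = 9.6 + 5 × 2.913 = 9.6 + 14.56 = 24.16.

24.16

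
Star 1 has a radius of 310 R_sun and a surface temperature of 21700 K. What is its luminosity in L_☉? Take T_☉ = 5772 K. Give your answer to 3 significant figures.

1.92×10^7 L_☉

L/L_☉ = (R/R_☉)² (T/T_☉)⁴ = (310)² × (21700/5772)⁴
       = 9.610×10^4 × (3.760)⁴ = 9.610×10^4 × 199.8 = 1.920×10^7.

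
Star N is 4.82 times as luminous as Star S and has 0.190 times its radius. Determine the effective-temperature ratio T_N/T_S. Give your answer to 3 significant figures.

3.40

L ∝ R²T⁴ gives T ∝ (L/R²)^(1/4), so
T_N/T_S = (4.82 / 0.190²)^(1/4) = (133.5)^(1/4) = 3.399.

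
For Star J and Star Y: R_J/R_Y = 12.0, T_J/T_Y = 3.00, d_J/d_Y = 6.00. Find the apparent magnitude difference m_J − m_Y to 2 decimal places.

-6.28

L_J/L_Y = (12.0)²(3.00)⁴ = 1.166×10^4.
F_J/F_Y = (L_J/L_Y)/(d_J/d_Y)² = 1.166×10^4/36.00 = 324.0.
m_J − m_Y = −2.5 log₁₀(324.0) = -6.28.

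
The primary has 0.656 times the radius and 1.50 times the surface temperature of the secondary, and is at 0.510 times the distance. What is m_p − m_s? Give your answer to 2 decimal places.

L_p/L_s = (0.656)²(1.50)⁴ = 2.179.
F_p/F_s = (L_p/L_s)/(d_p/d_s)² = 2.179/0.2601 = 8.376.
m_p − m_s = −2.5 log₁₀(8.376) = -2.31.

-2.31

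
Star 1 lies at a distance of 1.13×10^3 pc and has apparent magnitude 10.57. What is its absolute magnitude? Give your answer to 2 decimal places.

0.30

M = m − 5 log₁₀(d/10 pc) = 10.57 − 5 log₁₀(1.13×10^3/10)
  = 10.57 − 5 × 2.053 = 10.57 − 10.27 = 0.30.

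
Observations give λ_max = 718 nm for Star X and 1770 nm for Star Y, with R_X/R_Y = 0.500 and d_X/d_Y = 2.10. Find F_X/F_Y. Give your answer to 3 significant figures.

2.09

Wien's law: T_X/T_Y = λ_Y/λ_X = 1770/718 = 2.465.
L_X/L_Y = (R_X/R_Y)²(T_X/T_Y)⁴ = (0.500)²(2.465)⁴ = 9.233.
F_X/F_Y = (L_X/L_Y)/(d_X/d_Y)² = 9.233/(2.10)² = 2.094.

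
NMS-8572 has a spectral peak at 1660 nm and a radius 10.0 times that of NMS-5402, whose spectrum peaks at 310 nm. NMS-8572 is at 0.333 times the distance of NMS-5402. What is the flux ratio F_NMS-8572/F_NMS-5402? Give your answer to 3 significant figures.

Wien's law: T_NMS-8572/T_NMS-5402 = λ_NMS-5402/λ_NMS-8572 = 310/1660 = 0.1867.
L_NMS-8572/L_NMS-5402 = (R_NMS-8572/R_NMS-5402)²(T_NMS-8572/T_NMS-5402)⁴ = (10.0)²(0.1867)⁴ = 0.1216.
F_NMS-8572/F_NMS-5402 = (L_NMS-8572/L_NMS-5402)/(d_NMS-8572/d_NMS-5402)² = 0.1216/(0.333)² = 1.097.

1.10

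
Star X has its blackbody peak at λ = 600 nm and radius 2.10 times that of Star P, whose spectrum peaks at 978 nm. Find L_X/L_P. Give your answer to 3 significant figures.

31.1

Wien's law gives T ∝ 1/λ_max, so T_X/T_P = λ_P/λ_X = 978/600 = 1.630.
Then L ∝ R²T⁴ gives L_X/L_P = (2.10)² × (1.630)⁴ = 4.410 × 7.059 = 31.13.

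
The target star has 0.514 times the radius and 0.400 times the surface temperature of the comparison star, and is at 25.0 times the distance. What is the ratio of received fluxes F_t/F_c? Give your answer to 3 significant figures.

1.08×10^-5

L_t/L_c = (R_t/R_c)²(T_t/T_c)⁴ = (0.514)² × (0.400)⁴ = 0.006763.
F_t/F_c = (L_t/L_c)/(d_t/d_c)² = 0.006763 / (25.0)² = 1.082×10^-5.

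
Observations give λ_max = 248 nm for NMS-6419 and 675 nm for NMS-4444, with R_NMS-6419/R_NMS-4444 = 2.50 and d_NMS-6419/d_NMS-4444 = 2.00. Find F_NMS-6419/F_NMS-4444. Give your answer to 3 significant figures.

Wien's law: T_NMS-6419/T_NMS-4444 = λ_NMS-4444/λ_NMS-6419 = 675/248 = 2.722.
L_NMS-6419/L_NMS-4444 = (R_NMS-6419/R_NMS-4444)²(T_NMS-6419/T_NMS-4444)⁴ = (2.50)²(2.722)⁴ = 343.0.
F_NMS-6419/F_NMS-4444 = (L_NMS-6419/L_NMS-4444)/(d_NMS-6419/d_NMS-4444)² = 343.0/(2.00)² = 85.75.

85.7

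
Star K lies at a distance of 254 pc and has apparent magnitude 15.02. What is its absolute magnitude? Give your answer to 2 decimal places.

M = m − 5 log₁₀(d/10 pc) = 15.02 − 5 log₁₀(254/10)
  = 15.02 − 5 × 1.405 = 15.02 − 7.02 = 8.00.

8.00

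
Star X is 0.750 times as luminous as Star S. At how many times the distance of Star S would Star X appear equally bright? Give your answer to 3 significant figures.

0.866

Equal flux requires L_X/d_X² = L_S/d_S², so d_X/d_S = √(L_X/L_S)
= √(0.750) = 0.8660.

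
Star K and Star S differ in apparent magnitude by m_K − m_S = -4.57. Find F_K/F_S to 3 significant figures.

67.3

F_K/F_S = 10^(−(m_K − m_S)/2.5) = 10^(4.57/2.5) = 10^1.828 = 67.30.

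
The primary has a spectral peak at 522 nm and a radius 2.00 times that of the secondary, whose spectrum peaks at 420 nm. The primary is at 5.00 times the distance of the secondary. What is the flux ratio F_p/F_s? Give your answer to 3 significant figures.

0.0671

Wien's law: T_p/T_s = λ_s/λ_p = 420/522 = 0.8046.
L_p/L_s = (R_p/R_s)²(T_p/T_s)⁴ = (2.00)²(0.8046)⁴ = 1.676.
F_p/F_s = (L_p/L_s)/(d_p/d_s)² = 1.676/(5.00)² = 0.06706.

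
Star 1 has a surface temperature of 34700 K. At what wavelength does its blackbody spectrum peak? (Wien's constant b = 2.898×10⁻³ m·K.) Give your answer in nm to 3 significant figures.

λ_max = b/T = 2.898×10⁻³ / 34700 = 8.35×10^-8 m = 83.52 nm.

83.5 nm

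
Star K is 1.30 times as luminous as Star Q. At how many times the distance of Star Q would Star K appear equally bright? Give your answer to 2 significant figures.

Equal flux requires L_K/d_K² = L_Q/d_Q², so d_K/d_Q = √(L_K/L_Q)
= √(1.30) = 1.140.

1.1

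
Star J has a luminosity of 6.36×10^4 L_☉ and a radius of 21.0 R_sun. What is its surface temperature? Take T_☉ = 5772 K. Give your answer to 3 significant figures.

T/T_☉ = (L/L_☉)^(1/4) / (R/R_☉)^(1/2)
T = 5772 × (6.36×10^4)^(1/4) / √(21.0) = 5772 × 15.88 / 4.583 = 2.000×10^4 K.

2.00×10^4 K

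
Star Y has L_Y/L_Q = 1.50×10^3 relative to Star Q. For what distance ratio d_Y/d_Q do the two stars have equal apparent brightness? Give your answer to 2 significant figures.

Equal flux requires L_Y/d_Y² = L_Q/d_Q², so d_Y/d_Q = √(L_Y/L_Q)
= √(1.50×10^3) = 38.73.

39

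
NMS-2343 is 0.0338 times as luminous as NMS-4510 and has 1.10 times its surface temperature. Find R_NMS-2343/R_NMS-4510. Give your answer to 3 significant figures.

L ∝ R²T⁴ gives R ∝ √L / T², so
R_NMS-2343/R_NMS-4510 = √(0.0338) / (1.10)² = 0.1838 / 1.210 = 0.1519.

0.152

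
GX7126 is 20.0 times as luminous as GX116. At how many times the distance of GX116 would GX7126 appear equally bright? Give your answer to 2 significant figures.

4.5

Equal flux requires L_GX7126/d_GX7126² = L_GX116/d_GX116², so d_GX7126/d_GX116 = √(L_GX7126/L_GX116)
= √(20.0) = 4.472.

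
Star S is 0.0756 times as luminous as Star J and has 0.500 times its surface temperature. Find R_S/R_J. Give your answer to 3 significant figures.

1.10

L ∝ R²T⁴ gives R ∝ √L / T², so
R_S/R_J = √(0.0756) / (0.500)² = 0.2750 / 0.2500 = 1.100.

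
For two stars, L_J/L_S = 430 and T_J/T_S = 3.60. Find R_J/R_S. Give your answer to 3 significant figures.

1.60

L ∝ R²T⁴ gives R ∝ √L / T², so
R_J/R_S = √(430) / (3.60)² = 20.74 / 12.96 = 1.600.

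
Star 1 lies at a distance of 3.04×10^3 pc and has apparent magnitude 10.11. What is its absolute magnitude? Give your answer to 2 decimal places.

M = m − 5 log₁₀(d/10 pc) = 10.11 − 5 log₁₀(3.04×10^3/10)
  = 10.11 − 5 × 2.483 = 10.11 − 12.41 = -2.30.

-2.30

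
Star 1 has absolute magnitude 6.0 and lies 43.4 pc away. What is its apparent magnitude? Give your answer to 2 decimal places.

m = M + 5 log₁₀(d/10 pc) = 6.0 + 5 log₁₀(43.4/10)
  = 6.0 + 5 × 0.637 = 6.0 + 3.19 = 9.19.

9.19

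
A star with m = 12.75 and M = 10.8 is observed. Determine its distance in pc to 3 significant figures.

24.5 pc

m − M = 5 log₁₀(d/10 pc)
12.75 − (10.8) = 1.95 = 5 log₁₀(d/10)
d = 10 × 10^(1.95/5) = 10 × 10^0.390 = 24.55 pc.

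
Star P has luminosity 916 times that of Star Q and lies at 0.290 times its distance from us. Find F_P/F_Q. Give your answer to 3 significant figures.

F = L/(4πd²), so F_P/F_Q = (L_P/L_Q) / (d_P/d_Q)²
= 916 / (0.290)² = 916 / 0.08410 = 1.089×10^4.

1.09×10^4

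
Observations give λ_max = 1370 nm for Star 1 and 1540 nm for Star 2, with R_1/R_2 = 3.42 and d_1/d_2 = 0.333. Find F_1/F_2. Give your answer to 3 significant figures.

168

Wien's law: T_1/T_2 = λ_2/λ_1 = 1540/1370 = 1.124.
L_1/L_2 = (R_1/R_2)²(T_1/T_2)⁴ = (3.42)²(1.124)⁴ = 18.67.
F_1/F_2 = (L_1/L_2)/(d_1/d_2)² = 18.67/(0.333)² = 168.4.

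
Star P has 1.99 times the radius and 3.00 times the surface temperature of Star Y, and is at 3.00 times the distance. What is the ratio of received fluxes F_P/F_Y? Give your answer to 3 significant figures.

L_P/L_Y = (R_P/R_Y)²(T_P/T_Y)⁴ = (1.99)² × (3.00)⁴ = 320.8.
F_P/F_Y = (L_P/L_Y)/(d_P/d_Y)² = 320.8 / (3.00)² = 35.64.

35.6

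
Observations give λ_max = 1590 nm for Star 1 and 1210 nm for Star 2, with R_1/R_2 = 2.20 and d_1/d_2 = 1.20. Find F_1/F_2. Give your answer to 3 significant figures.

1.13

Wien's law: T_1/T_2 = λ_2/λ_1 = 1210/1590 = 0.7610.
L_1/L_2 = (R_1/R_2)²(T_1/T_2)⁴ = (2.20)²(0.7610)⁴ = 1.623.
F_1/F_2 = (L_1/L_2)/(d_1/d_2)² = 1.623/(1.20)² = 1.127.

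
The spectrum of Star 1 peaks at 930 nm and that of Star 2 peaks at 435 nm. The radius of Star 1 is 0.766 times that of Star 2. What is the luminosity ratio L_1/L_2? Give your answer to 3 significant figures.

0.0281

Wien's law gives T ∝ 1/λ_max, so T_1/T_2 = λ_2/λ_1 = 435/930 = 0.4677.
Then L ∝ R²T⁴ gives L_1/L_2 = (0.766)² × (0.4677)⁴ = 0.5868 × 0.04787 = 0.02809.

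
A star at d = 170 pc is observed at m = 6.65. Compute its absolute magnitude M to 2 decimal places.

0.50

M = m − 5 log₁₀(d/10 pc) = 6.65 − 5 log₁₀(170/10)
  = 6.65 − 5 × 1.230 = 6.65 − 6.15 = 0.50.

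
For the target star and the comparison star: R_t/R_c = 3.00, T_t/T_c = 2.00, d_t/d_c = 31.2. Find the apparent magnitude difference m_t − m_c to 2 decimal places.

L_t/L_c = (3.00)²(2.00)⁴ = 144.0.
F_t/F_c = (L_t/L_c)/(d_t/d_c)² = 144.0/973.4 = 0.1479.
m_t − m_c = −2.5 log₁₀(0.1479) = 2.07.

2.07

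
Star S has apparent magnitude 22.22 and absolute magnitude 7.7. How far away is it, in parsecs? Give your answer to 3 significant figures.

m − M = 5 log₁₀(d/10 pc)
22.22 − (7.7) = 14.52 = 5 log₁₀(d/10)
d = 10 × 10^(14.52/5) = 10 × 10^2.904 = 8017 pc.

8.02×10^3 pc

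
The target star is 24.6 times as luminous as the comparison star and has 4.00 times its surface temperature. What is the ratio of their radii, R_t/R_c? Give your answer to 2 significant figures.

L ∝ R²T⁴ gives R ∝ √L / T², so
R_t/R_c = √(24.6) / (4.00)² = 4.960 / 16.00 = 0.3100.

0.31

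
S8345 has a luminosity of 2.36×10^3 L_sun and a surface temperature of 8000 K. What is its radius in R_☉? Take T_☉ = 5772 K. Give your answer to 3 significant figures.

R/R_☉ = √(L/L_☉) / (T/T_☉)² = √(2.36×10^3) / (1.386)²
       = 48.58 / 1.921 = 25.29.

25.3 R_☉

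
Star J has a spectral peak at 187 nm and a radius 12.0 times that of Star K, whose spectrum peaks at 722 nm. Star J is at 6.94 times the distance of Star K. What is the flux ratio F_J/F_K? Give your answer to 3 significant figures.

Wien's law: T_J/T_K = λ_K/λ_J = 722/187 = 3.861.
L_J/L_K = (R_J/R_K)²(T_J/T_K)⁴ = (12.0)²(3.861)⁴ = 3.200×10^4.
F_J/F_K = (L_J/L_K)/(d_J/d_K)² = 3.200×10^4/(6.94)² = 664.4.

664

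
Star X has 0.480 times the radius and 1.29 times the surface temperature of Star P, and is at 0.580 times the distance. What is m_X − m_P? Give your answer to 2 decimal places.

-0.69

L_X/L_P = (0.480)²(1.29)⁴ = 0.6380.
F_X/F_P = (L_X/L_P)/(d_X/d_P)² = 0.6380/0.3364 = 1.897.
m_X − m_P = −2.5 log₁₀(1.897) = -0.69.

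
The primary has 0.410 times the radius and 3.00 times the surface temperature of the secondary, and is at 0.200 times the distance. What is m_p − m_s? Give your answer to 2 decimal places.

-6.33

L_p/L_s = (0.410)²(3.00)⁴ = 13.62.
F_p/F_s = (L_p/L_s)/(d_p/d_s)² = 13.62/0.04000 = 340.4.
m_p − m_s = −2.5 log₁₀(340.4) = -6.33.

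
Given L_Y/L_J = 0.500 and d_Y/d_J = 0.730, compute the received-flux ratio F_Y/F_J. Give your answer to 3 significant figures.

F = L/(4πd²), so F_Y/F_J = (L_Y/L_J) / (d_Y/d_J)²
= 0.500 / (0.730)² = 0.500 / 0.5329 = 0.9383.

0.938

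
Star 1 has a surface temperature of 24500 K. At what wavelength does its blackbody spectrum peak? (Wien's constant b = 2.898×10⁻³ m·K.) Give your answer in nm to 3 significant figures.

118 nm

λ_max = b/T = 2.898×10⁻³ / 24500 = 1.18×10^-7 m = 118.3 nm.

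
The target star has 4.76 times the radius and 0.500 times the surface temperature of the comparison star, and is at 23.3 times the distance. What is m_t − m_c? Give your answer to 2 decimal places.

L_t/L_c = (4.76)²(0.500)⁴ = 1.416.
F_t/F_c = (L_t/L_c)/(d_t/d_c)² = 1.416/542.9 = 0.002608.
m_t − m_c = −2.5 log₁₀(0.002608) = 6.46.

6.46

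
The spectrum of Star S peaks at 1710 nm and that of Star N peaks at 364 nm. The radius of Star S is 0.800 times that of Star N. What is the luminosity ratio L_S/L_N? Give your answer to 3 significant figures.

Wien's law gives T ∝ 1/λ_max, so T_S/T_N = λ_N/λ_S = 364/1710 = 0.2129.
Then L ∝ R²T⁴ gives L_S/L_N = (0.800)² × (0.2129)⁴ = 0.6400 × 0.002053 = 0.001314.

0.00131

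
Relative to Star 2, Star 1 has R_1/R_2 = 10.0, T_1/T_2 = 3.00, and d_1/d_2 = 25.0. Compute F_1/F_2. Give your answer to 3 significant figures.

13.0

L_1/L_2 = (R_1/R_2)²(T_1/T_2)⁴ = (10.0)² × (3.00)⁴ = 8100.
F_1/F_2 = (L_1/L_2)/(d_1/d_2)² = 8100 / (25.0)² = 12.96.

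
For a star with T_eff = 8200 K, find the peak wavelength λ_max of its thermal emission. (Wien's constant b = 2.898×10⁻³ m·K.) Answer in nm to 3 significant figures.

λ_max = b/T = 2.898×10⁻³ / 8200 = 3.53×10^-7 m = 353.4 nm.

353 nm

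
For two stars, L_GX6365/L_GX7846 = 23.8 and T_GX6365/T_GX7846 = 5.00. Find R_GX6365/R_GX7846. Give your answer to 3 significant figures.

0.195

L ∝ R²T⁴ gives R ∝ √L / T², so
R_GX6365/R_GX7846 = √(23.8) / (5.00)² = 4.879 / 25.00 = 0.1951.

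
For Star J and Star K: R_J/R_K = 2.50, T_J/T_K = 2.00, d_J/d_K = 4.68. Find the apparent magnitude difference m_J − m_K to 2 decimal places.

-1.65

L_J/L_K = (2.50)²(2.00)⁴ = 100.0.
F_J/F_K = (L_J/L_K)/(d_J/d_K)² = 100.0/21.90 = 4.566.
m_J − m_K = −2.5 log₁₀(4.566) = -1.65.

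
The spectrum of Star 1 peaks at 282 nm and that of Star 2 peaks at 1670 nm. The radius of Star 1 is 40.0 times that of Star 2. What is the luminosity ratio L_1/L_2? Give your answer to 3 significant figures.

Wien's law gives T ∝ 1/λ_max, so T_1/T_2 = λ_2/λ_1 = 1670/282 = 5.922.
Then L ∝ R²T⁴ gives L_1/L_2 = (40.0)² × (5.922)⁴ = 1600 × 1230 = 1.968×10^6.

1.97×10^6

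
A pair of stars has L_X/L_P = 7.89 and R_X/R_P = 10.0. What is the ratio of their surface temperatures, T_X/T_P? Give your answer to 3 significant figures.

0.530

L ∝ R²T⁴ gives T ∝ (L/R²)^(1/4), so
T_X/T_P = (7.89 / 10.0²)^(1/4) = (0.07890)^(1/4) = 0.5300.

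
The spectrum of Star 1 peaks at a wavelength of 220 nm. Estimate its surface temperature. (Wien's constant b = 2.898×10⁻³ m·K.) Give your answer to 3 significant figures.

T = b/λ_max = 2.898×10⁻³ / (220×10⁻⁹) = 1.317×10^4 K.

1.32×10^4 K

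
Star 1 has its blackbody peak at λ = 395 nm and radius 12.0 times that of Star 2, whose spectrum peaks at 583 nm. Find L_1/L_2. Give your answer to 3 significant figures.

683

Wien's law gives T ∝ 1/λ_max, so T_1/T_2 = λ_2/λ_1 = 583/395 = 1.476.
Then L ∝ R²T⁴ gives L_1/L_2 = (12.0)² × (1.476)⁴ = 144.0 × 4.746 = 683.4.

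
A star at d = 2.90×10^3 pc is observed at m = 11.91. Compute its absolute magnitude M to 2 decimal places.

-0.40

M = m − 5 log₁₀(d/10 pc) = 11.91 − 5 log₁₀(2.90×10^3/10)
  = 11.91 − 5 × 2.462 = 11.91 − 12.31 = -0.40.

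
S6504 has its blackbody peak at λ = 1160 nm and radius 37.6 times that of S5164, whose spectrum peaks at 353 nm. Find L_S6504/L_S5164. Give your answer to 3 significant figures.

Wien's law gives T ∝ 1/λ_max, so T_S6504/T_S5164 = λ_S5164/λ_S6504 = 353/1160 = 0.3043.
Then L ∝ R²T⁴ gives L_S6504/L_S5164 = (37.6)² × (0.3043)⁴ = 1414 × 0.008576 = 12.12.

12.1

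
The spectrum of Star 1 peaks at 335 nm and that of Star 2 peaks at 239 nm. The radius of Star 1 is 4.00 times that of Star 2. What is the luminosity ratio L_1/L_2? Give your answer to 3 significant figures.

Wien's law gives T ∝ 1/λ_max, so T_1/T_2 = λ_2/λ_1 = 239/335 = 0.7134.
Then L ∝ R²T⁴ gives L_1/L_2 = (4.00)² × (0.7134)⁴ = 16.00 × 0.2591 = 4.145.

4.15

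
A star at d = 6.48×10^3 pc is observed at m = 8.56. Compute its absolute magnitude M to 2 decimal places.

-5.50

M = m − 5 log₁₀(d/10 pc) = 8.56 − 5 log₁₀(6.48×10^3/10)
  = 8.56 − 5 × 2.812 = 8.56 − 14.06 = -5.50.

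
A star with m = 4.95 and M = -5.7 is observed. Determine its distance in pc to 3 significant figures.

m − M = 5 log₁₀(d/10 pc)
4.95 − (-5.7) = 10.65 = 5 log₁₀(d/10)
d = 10 × 10^(10.65/5) = 10 × 10^2.130 = 1349 pc.

1.35×10^3 pc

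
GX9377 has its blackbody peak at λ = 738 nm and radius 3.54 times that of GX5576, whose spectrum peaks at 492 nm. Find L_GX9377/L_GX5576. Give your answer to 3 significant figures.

2.48

Wien's law gives T ∝ 1/λ_max, so T_GX9377/T_GX5576 = λ_GX5576/λ_GX9377 = 492/738 = 0.6667.
Then L ∝ R²T⁴ gives L_GX9377/L_GX5576 = (3.54)² × (0.6667)⁴ = 12.53 × 0.1975 = 2.475.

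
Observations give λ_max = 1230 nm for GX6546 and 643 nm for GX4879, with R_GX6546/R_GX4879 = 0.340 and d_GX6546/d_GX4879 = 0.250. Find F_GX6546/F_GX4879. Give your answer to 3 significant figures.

Wien's law: T_GX6546/T_GX4879 = λ_GX4879/λ_GX6546 = 643/1230 = 0.5228.
L_GX6546/L_GX4879 = (R_GX6546/R_GX4879)²(T_GX6546/T_GX4879)⁴ = (0.340)²(0.5228)⁴ = 0.008633.
F_GX6546/F_GX4879 = (L_GX6546/L_GX4879)/(d_GX6546/d_GX4879)² = 0.008633/(0.250)² = 0.1381.

0.138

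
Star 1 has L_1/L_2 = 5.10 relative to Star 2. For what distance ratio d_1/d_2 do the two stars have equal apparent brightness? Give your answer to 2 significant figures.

Equal flux requires L_1/d_1² = L_2/d_2², so d_1/d_2 = √(L_1/L_2)
= √(5.10) = 2.258.

2.3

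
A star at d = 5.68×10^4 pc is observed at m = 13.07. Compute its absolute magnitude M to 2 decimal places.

-5.70

M = m − 5 log₁₀(d/10 pc) = 13.07 − 5 log₁₀(5.68×10^4/10)
  = 13.07 − 5 × 3.754 = 13.07 − 18.77 = -5.70.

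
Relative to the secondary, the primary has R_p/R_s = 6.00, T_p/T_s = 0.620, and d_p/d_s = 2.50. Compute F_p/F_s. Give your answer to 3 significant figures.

L_p/L_s = (R_p/R_s)²(T_p/T_s)⁴ = (6.00)² × (0.620)⁴ = 5.319.
F_p/F_s = (L_p/L_s)/(d_p/d_s)² = 5.319 / (2.50)² = 0.8511.

0.851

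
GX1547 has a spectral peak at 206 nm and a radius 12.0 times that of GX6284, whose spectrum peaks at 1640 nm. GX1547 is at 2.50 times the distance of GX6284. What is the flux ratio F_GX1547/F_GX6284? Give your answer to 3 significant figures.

Wien's law: T_GX1547/T_GX6284 = λ_GX6284/λ_GX1547 = 1640/206 = 7.961.
L_GX1547/L_GX6284 = (R_GX1547/R_GX6284)²(T_GX1547/T_GX6284)⁴ = (12.0)²(7.961)⁴ = 5.785×10^5.
F_GX1547/F_GX6284 = (L_GX1547/L_GX6284)/(d_GX1547/d_GX6284)² = 5.785×10^5/(2.50)² = 9.255×10^4.

9.26×10^4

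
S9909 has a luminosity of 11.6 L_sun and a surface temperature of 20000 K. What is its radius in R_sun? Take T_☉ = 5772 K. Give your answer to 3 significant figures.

R/R_☉ = √(L/L_☉) / (T/T_☉)² = √(11.6) / (3.465)²
       = 3.406 / 12.01 = 0.2837.

0.284 R_sun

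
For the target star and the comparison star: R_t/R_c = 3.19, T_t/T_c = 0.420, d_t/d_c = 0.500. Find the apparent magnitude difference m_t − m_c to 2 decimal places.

-0.26

L_t/L_c = (3.19)²(0.420)⁴ = 0.3166.
F_t/F_c = (L_t/L_c)/(d_t/d_c)² = 0.3166/0.2500 = 1.267.
m_t − m_c = −2.5 log₁₀(1.267) = -0.26.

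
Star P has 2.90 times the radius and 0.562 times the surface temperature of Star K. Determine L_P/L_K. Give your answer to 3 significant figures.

From the Stefan–Boltzmann law, L ∝ R²T⁴, so
L_P/L_K = (R_P/R_K)² (T_P/T_K)⁴ = (2.90)² × (0.562)⁴ = 8.410 × 0.09976 = 0.8390.

0.839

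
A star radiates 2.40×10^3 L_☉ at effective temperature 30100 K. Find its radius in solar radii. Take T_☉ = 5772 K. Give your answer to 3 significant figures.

1.80 solar radii

R/R_☉ = √(L/L_☉) / (T/T_☉)² = √(2.40×10^3) / (5.215)²
       = 48.99 / 27.19 = 1.801.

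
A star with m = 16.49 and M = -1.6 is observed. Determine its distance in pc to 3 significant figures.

m − M = 5 log₁₀(d/10 pc)
16.49 − (-1.6) = 18.09 = 5 log₁₀(d/10)
d = 10 × 10^(18.09/5) = 10 × 10^3.618 = 4.150×10^4 pc.

4.15×10^4 pc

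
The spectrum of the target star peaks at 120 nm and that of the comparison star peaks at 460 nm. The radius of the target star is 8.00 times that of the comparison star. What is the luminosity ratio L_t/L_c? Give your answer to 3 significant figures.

1.38×10^4

Wien's law gives T ∝ 1/λ_max, so T_t/T_c = λ_c/λ_t = 460/120 = 3.833.
Then L ∝ R²T⁴ gives L_t/L_c = (8.00)² × (3.833)⁴ = 64.00 × 215.9 = 1.382×10^4.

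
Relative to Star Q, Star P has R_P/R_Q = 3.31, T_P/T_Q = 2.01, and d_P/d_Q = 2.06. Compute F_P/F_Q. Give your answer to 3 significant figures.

42.1

L_P/L_Q = (R_P/R_Q)²(T_P/T_Q)⁴ = (3.31)² × (2.01)⁴ = 178.8.
F_P/F_Q = (L_P/L_Q)/(d_P/d_Q)² = 178.8 / (2.06)² = 42.14.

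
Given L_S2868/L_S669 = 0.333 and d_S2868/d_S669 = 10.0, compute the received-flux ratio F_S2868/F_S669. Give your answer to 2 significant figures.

0.0033

F = L/(4πd²), so F_S2868/F_S669 = (L_S2868/L_S669) / (d_S2868/d_S669)²
= 0.333 / (10.0)² = 0.333 / 100.0 = 0.003330.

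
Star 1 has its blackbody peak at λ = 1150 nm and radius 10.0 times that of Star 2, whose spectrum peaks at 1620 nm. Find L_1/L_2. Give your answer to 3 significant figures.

Wien's law gives T ∝ 1/λ_max, so T_1/T_2 = λ_2/λ_1 = 1620/1150 = 1.409.
Then L ∝ R²T⁴ gives L_1/L_2 = (10.0)² × (1.409)⁴ = 100.0 × 3.938 = 393.8.

394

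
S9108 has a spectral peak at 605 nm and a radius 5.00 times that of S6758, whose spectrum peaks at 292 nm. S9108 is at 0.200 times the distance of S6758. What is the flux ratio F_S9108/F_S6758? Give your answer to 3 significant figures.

33.9

Wien's law: T_S9108/T_S6758 = λ_S6758/λ_S9108 = 292/605 = 0.4826.
L_S9108/L_S6758 = (R_S9108/R_S6758)²(T_S9108/T_S6758)⁴ = (5.00)²(0.4826)⁴ = 1.357.
F_S9108/F_S6758 = (L_S9108/L_S6758)/(d_S9108/d_S6758)² = 1.357/(0.200)² = 33.91.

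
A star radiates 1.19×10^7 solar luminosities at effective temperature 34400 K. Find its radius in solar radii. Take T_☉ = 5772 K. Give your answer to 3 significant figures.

R/R_☉ = √(L/L_☉) / (T/T_☉)² = √(1.19×10^7) / (5.960)²
       = 3450 / 35.52 = 97.12.

97.1 solar radii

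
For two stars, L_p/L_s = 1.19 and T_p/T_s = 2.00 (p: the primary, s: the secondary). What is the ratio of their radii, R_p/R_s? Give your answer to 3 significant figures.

0.273

L ∝ R²T⁴ gives R ∝ √L / T², so
R_p/R_s = √(1.19) / (2.00)² = 1.091 / 4.000 = 0.2727.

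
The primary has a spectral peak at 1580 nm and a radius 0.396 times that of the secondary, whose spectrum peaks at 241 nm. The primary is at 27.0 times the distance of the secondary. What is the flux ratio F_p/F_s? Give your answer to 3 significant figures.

1.16×10^-7

Wien's law: T_p/T_s = λ_s/λ_p = 241/1580 = 0.1525.
L_p/L_s = (R_p/R_s)²(T_p/T_s)⁴ = (0.396)²(0.1525)⁴ = 8.488×10^-5.
F_p/F_s = (L_p/L_s)/(d_p/d_s)² = 8.488×10^-5/(27.0)² = 1.164×10^-7.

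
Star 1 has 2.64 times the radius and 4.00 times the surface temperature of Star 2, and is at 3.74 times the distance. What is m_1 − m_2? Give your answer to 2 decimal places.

-5.26

L_1/L_2 = (2.64)²(4.00)⁴ = 1784.
F_1/F_2 = (L_1/L_2)/(d_1/d_2)² = 1784/13.99 = 127.6.
m_1 − m_2 = −2.5 log₁₀(127.6) = -5.26.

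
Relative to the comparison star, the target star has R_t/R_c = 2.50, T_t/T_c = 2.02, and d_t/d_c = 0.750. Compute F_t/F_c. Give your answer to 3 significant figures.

L_t/L_c = (R_t/R_c)²(T_t/T_c)⁴ = (2.50)² × (2.02)⁴ = 104.1.
F_t/F_c = (L_t/L_c)/(d_t/d_c)² = 104.1 / (0.750)² = 185.0.

185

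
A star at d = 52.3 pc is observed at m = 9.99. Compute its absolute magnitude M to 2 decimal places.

6.40

M = m − 5 log₁₀(d/10 pc) = 9.99 − 5 log₁₀(52.3/10)
  = 9.99 − 5 × 0.719 = 9.99 − 3.59 = 6.40.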